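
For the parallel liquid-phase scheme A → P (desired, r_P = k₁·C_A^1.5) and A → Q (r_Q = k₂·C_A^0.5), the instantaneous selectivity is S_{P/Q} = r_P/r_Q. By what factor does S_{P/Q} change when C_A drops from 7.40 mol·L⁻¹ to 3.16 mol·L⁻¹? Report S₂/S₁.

0.427

S_{P/Q} = (k₁/k₂)·C_A, so S₂/S₁ = (C_{A,2}/C_{A,1}).
= 3.16/7.40 = 0.427.
Selectivity toward P falls as C_A falls — high-concentration operation is favoured.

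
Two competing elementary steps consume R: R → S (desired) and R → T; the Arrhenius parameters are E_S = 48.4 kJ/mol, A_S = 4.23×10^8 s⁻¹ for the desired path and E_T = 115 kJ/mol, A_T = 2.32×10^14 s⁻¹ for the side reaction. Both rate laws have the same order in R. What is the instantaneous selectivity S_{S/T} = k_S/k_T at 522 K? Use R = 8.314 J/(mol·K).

8.42

With equal orders, S_{S/T} = k_S/k_T = (A_S/A_T)·exp[(E_T−E_S)/(RT)].
(E_T−E_S)/(RT) = (115−48.4)×10³/(8.314×522) = 66600/4340 = 15.35.
k_S/k_T = (4.23×10^8/2.32×10^14)·exp(15.35) = 1.823×10^-6 × 4.620×10^6 = 8.42.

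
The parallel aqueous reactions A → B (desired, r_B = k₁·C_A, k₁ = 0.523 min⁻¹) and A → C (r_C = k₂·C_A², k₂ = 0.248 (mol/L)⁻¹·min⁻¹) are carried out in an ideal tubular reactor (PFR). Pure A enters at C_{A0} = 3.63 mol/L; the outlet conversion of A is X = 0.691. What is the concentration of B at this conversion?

C_A = C_{A0}(1−X) = 1.122 mol/L.
Along a PFR/batch, dC_B/dC_A = −r_B/(r_B+r_C) = −k₁/(k₁+k₂·C_A).
Integrating from C_{A0} to C_A: C_B = (0.523/0.248)·ln[(0.523+0.248·3.63)/(0.523+0.248·1.12)] = 2.109·ln(1.423/0.8012) = 1.212 mol/L.

1.21 mol/L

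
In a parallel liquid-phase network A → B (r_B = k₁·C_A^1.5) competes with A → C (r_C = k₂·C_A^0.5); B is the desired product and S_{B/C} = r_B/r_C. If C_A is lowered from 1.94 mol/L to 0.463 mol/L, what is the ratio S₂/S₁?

S_{B/C} = (k₁/k₂)·C_A, so S₂/S₁ = (C_{A,2}/C_{A,1}).
= 0.463/1.94 = 0.239.
Selectivity toward B falls as C_A falls — high-concentration operation is favoured.

0.239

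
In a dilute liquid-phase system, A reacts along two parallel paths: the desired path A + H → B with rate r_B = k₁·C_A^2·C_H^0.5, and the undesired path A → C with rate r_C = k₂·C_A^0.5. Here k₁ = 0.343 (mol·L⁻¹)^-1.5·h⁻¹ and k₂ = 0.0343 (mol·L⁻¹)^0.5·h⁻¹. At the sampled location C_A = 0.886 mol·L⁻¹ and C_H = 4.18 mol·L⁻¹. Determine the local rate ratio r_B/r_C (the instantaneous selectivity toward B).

S_{B/C} = r_B/r_C = (k₁·C_A^2·C_H^0.5)/(k₂·C_A^0.5) = (k₁/k₂)·C_A^1.5·C_H^0.5.
= (0.343×0.8860^2×4.180^0.5) / (0.0343×0.8860^0.5) = 0.5505/0.03229 = 17.1.

17.1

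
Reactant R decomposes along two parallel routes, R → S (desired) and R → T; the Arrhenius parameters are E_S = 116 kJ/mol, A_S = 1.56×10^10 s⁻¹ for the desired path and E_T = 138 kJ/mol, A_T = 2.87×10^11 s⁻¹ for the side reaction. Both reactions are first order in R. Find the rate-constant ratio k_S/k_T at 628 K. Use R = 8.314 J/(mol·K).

With equal orders, S_{S/T} = k_S/k_T = (A_S/A_T)·exp[(E_T−E_S)/(RT)].
(E_T−E_S)/(RT) = (138−116)×10³/(8.314×628) = 22000/5221 = 4.214.
k_S/k_T = (1.56×10^10/2.87×10^11)·exp(4.214) = 0.05436 × 67.60 = 3.67.

3.67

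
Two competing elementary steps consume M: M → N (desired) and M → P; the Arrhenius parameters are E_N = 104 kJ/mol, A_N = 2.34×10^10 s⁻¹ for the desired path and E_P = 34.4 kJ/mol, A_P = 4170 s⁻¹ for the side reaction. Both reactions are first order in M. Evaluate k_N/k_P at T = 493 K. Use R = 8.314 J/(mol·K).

0.237

Since both paths have the same order in M, the concentration cancels and S_{N/P} = k_N/k_P = (A_N/A_P)·exp[(E_P−E_N)/(RT)].
(E_P−E_N)/(RT) = (34.4−104)×10³/(8.314×493) = -69600/4099 = -16.98.
k_N/k_P = (2.34×10^10/4170)·exp(-16.98) = 5.612×10^6 × 4.221×10^-8 = 0.237.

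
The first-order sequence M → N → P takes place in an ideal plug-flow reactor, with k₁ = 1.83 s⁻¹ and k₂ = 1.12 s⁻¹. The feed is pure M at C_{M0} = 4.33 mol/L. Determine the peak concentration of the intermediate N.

2.00 mol/L

For a first-order series the maximum intermediate yield is C_{N,max}/C_{M0} = (k₁/k₂)^[k₂/(k₂−k₁)].
= (1.83/1.12)^(1.12/(1.12−1.83)) = (1.634)^(-1.577) = 0.4609.
C_{N,max} = 0.4609×4.33 = 2.00 mol/L.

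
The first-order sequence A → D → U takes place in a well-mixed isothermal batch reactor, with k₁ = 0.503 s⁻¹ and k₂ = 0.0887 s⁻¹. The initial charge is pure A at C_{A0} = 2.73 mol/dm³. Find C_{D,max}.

At the optimum, C_{D,max}/C_{A0} = (k₁/k₂)^[k₂/(k₂−k₁)].
= (0.503/0.0887)^(0.0887/(0.0887−0.503)) = (5.671)^(-0.2141) = 0.6897.
C_{D,max} = 0.6897×2.73 = 1.88 mol/dm³.

1.88 mol/dm³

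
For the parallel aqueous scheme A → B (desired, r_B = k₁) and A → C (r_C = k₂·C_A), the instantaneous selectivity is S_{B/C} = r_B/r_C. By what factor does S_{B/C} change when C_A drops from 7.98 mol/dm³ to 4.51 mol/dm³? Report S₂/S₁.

S_{B/C} = (k₁/k₂)·C_A⁻¹, so S₂/S₁ = (C_{A,2}/C_{A,1})⁻¹.
= 7.98/4.51 = 1.77.

1.77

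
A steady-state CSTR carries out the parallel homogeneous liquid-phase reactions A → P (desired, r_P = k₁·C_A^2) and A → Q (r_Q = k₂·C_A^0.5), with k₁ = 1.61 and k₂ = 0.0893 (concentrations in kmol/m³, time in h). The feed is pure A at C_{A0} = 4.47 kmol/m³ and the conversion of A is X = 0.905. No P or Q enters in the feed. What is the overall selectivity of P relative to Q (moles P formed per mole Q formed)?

Exit C_A = C_{A0}(1−X) = 4.47×0.0950 = 0.4246 kmol/m³.
Rates in a CSTR are evaluated at the outlet concentration: r_P = 1.61×0.4246^2 = 0.2903, r_Q = 0.0893×0.4246^0.5 = 0.05819.
Overall selectivity = C_P/C_Q = r_Pτ/(r_Qτ) = r_P/r_Q = 4.99.

4.99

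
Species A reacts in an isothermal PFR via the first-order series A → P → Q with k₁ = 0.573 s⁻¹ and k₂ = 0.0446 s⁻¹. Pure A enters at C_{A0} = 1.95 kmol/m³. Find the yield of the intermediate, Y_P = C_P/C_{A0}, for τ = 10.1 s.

0.688

Solving the coupled first-order balances gives C_P(τ) = [k₁/(k₂−k₁)]·C_{A0}·(e^(−k₁τ) − e^(−k₂τ)).
e^(−k₁τ) = e^(−0.573×10.1) = e^(−5.787) = 0.003066; e^(−k₂τ) = e^(−0.4505) = 0.6373.
C_P = 0.573×1.95/(0.0446−0.573) × (0.003066−0.6373) = (-2.115)×(-0.6343) = 1.341 kmol/m³.
Y_P = C_P/C_{A0} = 1.341/1.95 = 0.688.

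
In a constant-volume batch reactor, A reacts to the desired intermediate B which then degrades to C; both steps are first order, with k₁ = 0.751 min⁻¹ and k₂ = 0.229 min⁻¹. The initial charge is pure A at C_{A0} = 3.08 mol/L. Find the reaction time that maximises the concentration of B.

2.28 min

For first-order series the maximum of C_B occurs at t_opt = ln(k₂/k₁)/(k₂−k₁).
= ln(0.229/0.751)/(0.229−0.751) = ln(0.3049)/-0.5220 = -1.188/-0.5220 = 2.28 min.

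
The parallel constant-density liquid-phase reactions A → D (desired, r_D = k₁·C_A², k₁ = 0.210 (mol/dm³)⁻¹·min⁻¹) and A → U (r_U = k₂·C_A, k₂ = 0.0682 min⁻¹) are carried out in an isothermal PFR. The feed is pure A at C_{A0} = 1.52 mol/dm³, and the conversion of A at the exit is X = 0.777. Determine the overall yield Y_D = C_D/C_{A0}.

C_A = C_{A0}(1−X) = 0.3390 mol/dm³.
Along a PFR/batch, dC_U/dC_A = −r_U/(r_D+r_U) = −k₂/(k₂+k₁·C_A).
Integrating from C_{A0} to C_A: C_U = (0.0682/0.210)·ln[(0.0682+0.210·1.52)/(0.0682+0.210·0.339)] = 0.3248·ln(0.3874/0.1394) = 0.3320 mol/dm³.
Then C_D = (C_{A0}−C_A) − C_U = 1.181 − 0.3320 = 0.8491 mol/dm³.
Y_D = C_D/C_{A0} = 0.8491/1.52 = 0.559.

0.559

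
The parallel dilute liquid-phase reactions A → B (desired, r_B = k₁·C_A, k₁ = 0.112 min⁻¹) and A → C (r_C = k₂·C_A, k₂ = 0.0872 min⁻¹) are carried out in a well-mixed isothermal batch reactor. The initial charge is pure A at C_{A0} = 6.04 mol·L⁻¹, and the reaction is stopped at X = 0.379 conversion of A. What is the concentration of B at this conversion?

1.29 mol·L⁻¹

C_A = C_{A0}(1−X) = 3.751 mol·L⁻¹.
Both paths are first order in A, so the instantaneous fraction to B is constant: dC_B/d(−C_A) = k₁/(k₁+k₂) = 0.5622.
C_B = 0.5622·(C_{A0}−C_A) = 0.5622×2.289 = 1.29 mol·L⁻¹.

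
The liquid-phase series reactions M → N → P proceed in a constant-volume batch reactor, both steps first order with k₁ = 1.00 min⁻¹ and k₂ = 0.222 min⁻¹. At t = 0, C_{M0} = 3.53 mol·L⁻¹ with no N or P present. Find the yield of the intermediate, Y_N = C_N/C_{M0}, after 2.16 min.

The intermediate concentration in a first-order A→B→C sequence is C_N = k₁C_{M0}(e^(−k₁t) − e^(−k₂t))/(k₂−k₁).
e^(−k₁t) = e^(−1.00×2.16) = e^(−2.160) = 0.1153; e^(−k₂t) = e^(−0.4795) = 0.6191.
C_N = 1.00×3.53/(0.222−1.00) × (0.1153−0.6191) = (-4.537)×(-0.5038) = 2.286 mol·L⁻¹.
Y_N = C_N/C_{M0} = 2.286/3.53 = 0.648.

0.648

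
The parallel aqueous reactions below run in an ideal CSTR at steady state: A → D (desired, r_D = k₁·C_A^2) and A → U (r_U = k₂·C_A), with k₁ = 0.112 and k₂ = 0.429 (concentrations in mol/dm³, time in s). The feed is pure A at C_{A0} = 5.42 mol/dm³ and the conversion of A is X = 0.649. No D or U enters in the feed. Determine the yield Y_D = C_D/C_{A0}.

Exit C_A = C_{A0}(1−X) = 5.42×0.351 = 1.902 mol/dm³.
Rates in a CSTR are evaluated at the outlet concentration: r_D = 0.112×1.902^2 = 0.4054, r_U = 0.429×1.902 = 0.8161.
Fraction of consumed A going to D: r_D/(r_D+r_U) = 0.3318.
C_D = 0.3318·C_{A0}·X = 0.3318×5.42×0.649 = 1.17 mol/dm³; Y_D = C_D/C_{A0} = 0.215.

0.215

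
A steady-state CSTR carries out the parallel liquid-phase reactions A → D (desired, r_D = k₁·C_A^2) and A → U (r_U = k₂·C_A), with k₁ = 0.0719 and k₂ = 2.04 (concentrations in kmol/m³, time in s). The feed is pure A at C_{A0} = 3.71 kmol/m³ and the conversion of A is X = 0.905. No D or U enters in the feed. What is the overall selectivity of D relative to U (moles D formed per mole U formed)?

Exit C_A = C_{A0}(1−X) = 3.71×0.0950 = 0.3524 kmol/m³.
In a CSTR the entire volume is at exit conditions, so r_D = 0.0719×0.3524^2 = 0.008931 and r_U = 2.04×0.3524 = 0.7190.
Overall selectivity = C_D/C_U = r_Dτ/(r_Uτ) = r_D/r_U = 0.0124.

0.0124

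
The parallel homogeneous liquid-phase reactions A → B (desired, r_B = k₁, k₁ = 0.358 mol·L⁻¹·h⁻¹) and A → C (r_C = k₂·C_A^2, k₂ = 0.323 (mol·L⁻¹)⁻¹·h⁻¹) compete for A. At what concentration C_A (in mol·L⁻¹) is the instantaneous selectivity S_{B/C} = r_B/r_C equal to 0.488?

1.51 mol·L⁻¹

S_{B/C} = (k₁/k₂)·C_A^-2 ⇒ C_A = (S·k₂/k₁)^(-0.5).
= (0.488×0.323/0.358)^(-0.5) = (0.4403)^(-0.5) = 1.51 mol·L⁻¹.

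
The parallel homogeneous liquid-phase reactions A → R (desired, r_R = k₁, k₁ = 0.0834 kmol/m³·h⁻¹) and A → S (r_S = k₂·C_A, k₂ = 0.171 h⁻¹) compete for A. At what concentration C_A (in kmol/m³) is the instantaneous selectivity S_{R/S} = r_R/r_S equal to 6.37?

0.0766 kmol/m³

S_{R/S} = (k₁/k₂)·C_A⁻¹ ⇒ C_A = (S·k₂/k₁)^(-1).
= (6.37×0.171/0.0834)^(-1) = (13.06)^(-1) = 0.0766 kmol/m³.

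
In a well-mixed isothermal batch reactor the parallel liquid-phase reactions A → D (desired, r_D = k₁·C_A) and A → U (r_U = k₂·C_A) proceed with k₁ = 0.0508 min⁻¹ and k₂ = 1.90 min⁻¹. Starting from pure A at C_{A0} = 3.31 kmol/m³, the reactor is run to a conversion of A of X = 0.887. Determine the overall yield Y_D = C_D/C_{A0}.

0.0231

C_A = C_{A0}(1−X) = 0.3740 kmol/m³.
Both paths are first order in A, so the instantaneous fraction to D is constant: dC_D/d(−C_A) = k₁/(k₁+k₂) = 0.02604.
C_D = 0.02604·(C_{A0}−C_A) = 0.02604×2.936 = 0.0765 kmol/m³.
Y_D = C_D/C_{A0} = 0.07645/3.31 = 0.0231.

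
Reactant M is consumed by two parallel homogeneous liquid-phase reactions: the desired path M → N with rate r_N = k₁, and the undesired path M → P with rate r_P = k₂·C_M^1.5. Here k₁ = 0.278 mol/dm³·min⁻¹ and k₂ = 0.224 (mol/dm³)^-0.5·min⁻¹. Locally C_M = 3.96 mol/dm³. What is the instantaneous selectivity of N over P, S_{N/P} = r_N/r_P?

S_{N/P} = r_N/r_P = (k₁)/(k₂·C_M^1.5) = (k₁/k₂)·C_M^-1.5.
= (0.278) / (0.224×3.960^1.5) = 0.2780/1.765 = 0.157.
The undesired path is higher order in M, so low C_M (CSTR or dilute feed) favours N.

0.157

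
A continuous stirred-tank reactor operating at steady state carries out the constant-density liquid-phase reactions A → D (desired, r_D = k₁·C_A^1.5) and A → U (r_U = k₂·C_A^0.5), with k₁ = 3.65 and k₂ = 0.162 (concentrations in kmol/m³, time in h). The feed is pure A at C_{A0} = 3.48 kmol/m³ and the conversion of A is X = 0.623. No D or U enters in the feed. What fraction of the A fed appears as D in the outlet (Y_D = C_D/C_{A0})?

0.603

Exit C_A = C_{A0}(1−X) = 3.48×0.377 = 1.312 kmol/m³.
A CSTR operates uniformly at the exit composition, giving r_D = 5.485 and r_U = 0.1856 (each k·C_A^n at C_A = 1.312).
Fraction of consumed A going to D: r_D/(r_D+r_U) = 0.9673.
C_D = 0.9673·C_{A0}·X = 0.9673×3.48×0.623 = 2.10 kmol/m³; Y_D = C_D/C_{A0} = 0.603.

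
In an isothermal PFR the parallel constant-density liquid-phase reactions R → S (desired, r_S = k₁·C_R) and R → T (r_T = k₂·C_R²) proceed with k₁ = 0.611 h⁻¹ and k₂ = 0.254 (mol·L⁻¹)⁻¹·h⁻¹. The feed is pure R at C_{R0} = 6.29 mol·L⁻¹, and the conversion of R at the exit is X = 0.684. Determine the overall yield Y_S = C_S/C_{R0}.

0.261

C_R = C_{R0}(1−X) = 1.988 mol·L⁻¹.
Along a PFR/batch, dC_S/dC_R = −r_S/(r_S+r_T) = −k₁/(k₁+k₂·C_R).
Integrating from C_{R0} to C_R: C_S = (0.611/0.254)·ln[(0.611+0.254·6.29)/(0.611+0.254·1.99)] = 2.406·ln(2.209/1.116) = 1.642 mol·L⁻¹.
Y_S = C_S/C_{R0} = 1.642/6.29 = 0.261.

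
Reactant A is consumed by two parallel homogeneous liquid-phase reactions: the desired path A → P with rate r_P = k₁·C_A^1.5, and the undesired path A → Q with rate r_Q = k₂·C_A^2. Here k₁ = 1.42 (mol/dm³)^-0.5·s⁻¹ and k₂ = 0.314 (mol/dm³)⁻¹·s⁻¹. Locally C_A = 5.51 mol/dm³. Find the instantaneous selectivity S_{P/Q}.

1.93

S_{P/Q} = r_P/r_Q = (k₁·C_A^1.5)/(k₂·C_A^2) = (k₁/k₂)·C_A^-0.5.
= (1.42×5.510^1.5) / (0.314×5.510^2) = 18.37/9.533 = 1.93.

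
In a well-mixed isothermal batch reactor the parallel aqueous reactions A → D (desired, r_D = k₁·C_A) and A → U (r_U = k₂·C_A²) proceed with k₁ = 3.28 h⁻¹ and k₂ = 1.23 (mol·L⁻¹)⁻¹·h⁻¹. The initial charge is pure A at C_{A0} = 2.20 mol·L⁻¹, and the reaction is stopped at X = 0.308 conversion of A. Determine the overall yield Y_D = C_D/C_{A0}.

0.182

C_A = C_{A0}(1−X) = 1.522 mol·L⁻¹.
Along a PFR/batch, dC_D/dC_A = −r_D/(r_D+r_U) = −k₁/(k₁+k₂·C_A).
Integrating from C_{A0} to C_A: C_D = (3.28/1.23)·ln[(3.28+1.23·2.20)/(3.28+1.23·1.52)] = 2.667·ln(5.986/5.153) = 0.3998 mol·L⁻¹.
Y_D = C_D/C_{A0} = 0.3998/2.20 = 0.182.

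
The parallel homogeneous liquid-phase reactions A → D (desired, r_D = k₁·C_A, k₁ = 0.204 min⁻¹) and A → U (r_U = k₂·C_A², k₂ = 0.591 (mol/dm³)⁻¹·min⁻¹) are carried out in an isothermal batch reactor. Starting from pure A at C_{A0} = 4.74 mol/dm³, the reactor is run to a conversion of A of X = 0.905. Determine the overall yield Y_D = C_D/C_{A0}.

C_A = C_{A0}(1−X) = 0.4503 mol/dm³.
Along a PFR/batch, dC_D/dC_A = −r_D/(r_D+r_U) = −k₁/(k₁+k₂·C_A).
Integrating from C_{A0} to C_A: C_D = (0.204/0.591)·ln[(0.204+0.591·4.74)/(0.204+0.591·0.450)] = 0.3452·ln(3.005/0.4701) = 0.6404 mol/dm³.
Y_D = C_D/C_{A0} = 0.6404/4.74 = 0.135.

0.135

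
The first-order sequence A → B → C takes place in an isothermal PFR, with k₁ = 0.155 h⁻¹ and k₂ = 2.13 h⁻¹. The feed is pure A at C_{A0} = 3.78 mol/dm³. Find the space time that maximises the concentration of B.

The intermediate peaks when r₁ = r₂, i.e. k₁e^(−k₁τ) = k₂e^(−k₂τ), giving τ_opt = ln(k₂/k₁)/(k₂−k₁).
= ln(2.13/0.155)/(2.13−0.155) = ln(13.74)/1.975 = 2.620/1.975 = 1.33 h.

1.33 h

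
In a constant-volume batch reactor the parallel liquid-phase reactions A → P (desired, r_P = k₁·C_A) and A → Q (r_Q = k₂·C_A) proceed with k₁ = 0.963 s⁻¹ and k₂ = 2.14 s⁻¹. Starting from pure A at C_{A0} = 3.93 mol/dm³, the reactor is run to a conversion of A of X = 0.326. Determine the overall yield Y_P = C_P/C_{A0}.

C_A = C_{A0}(1−X) = 2.649 mol/dm³.
Both paths are first order in A, so the instantaneous fraction to P is constant: dC_P/d(−C_A) = k₁/(k₁+k₂) = 0.3103.
C_P = 0.3103·(C_{A0}−C_A) = 0.3103×1.281 = 0.398 mol/dm³.
Y_P = C_P/C_{A0} = 0.3976/3.93 = 0.101.

0.101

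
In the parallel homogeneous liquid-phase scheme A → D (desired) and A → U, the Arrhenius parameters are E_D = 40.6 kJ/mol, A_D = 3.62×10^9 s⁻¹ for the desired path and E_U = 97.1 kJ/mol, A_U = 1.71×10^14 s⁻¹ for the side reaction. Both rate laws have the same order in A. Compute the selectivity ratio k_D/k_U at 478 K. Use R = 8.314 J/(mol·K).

Since both paths have the same order in A, the concentration cancels and S_{D/U} = k_D/k_U = (A_D/A_U)·exp[(E_U−E_D)/(RT)].
(E_U−E_D)/(RT) = (97.1−40.6)×10³/(8.314×478) = 56500/3974 = 14.22.
k_D/k_U = (3.62×10^9/1.71×10^14)·exp(14.22) = 2.117×10^-5 × 1.494×10^6 = 31.6.
Since E_D < E_U, lowering the temperature improves selectivity toward D.

31.6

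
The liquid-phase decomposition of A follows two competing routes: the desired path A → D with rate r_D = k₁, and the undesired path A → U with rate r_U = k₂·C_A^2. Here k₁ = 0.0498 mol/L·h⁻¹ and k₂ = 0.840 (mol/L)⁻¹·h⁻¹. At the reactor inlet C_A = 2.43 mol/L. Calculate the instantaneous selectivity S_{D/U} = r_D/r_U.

S_{D/U} = r_D/r_U = (k₁)/(k₂·C_A^2) = (k₁/k₂)·C_A^-2.
= (0.0498) / (0.840×2.430^2) = 0.04980/4.960 = 0.0100.

0.0100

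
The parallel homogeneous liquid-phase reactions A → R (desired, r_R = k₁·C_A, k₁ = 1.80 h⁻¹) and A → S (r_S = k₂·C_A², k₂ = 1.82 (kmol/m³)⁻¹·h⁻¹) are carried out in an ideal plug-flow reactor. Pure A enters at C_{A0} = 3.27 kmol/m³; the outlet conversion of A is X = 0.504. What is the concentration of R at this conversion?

0.484 kmol/m³

C_A = C_{A0}(1−X) = 1.622 kmol/m³.
Along a PFR/batch, dC_R/dC_A = −r_R/(r_R+r_S) = −k₁/(k₁+k₂·C_A).
Integrating from C_{A0} to C_A: C_R = (1.80/1.82)·ln[(1.80+1.82·3.27)/(1.80+1.82·1.62)] = 0.9890·ln(7.751/4.752) = 0.4840 kmol/m³.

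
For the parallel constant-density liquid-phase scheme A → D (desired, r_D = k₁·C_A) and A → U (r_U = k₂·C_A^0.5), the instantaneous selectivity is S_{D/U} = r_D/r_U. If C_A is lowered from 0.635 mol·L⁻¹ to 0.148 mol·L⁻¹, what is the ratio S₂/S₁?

S_{D/U} = (k₁/k₂)·C_A^0.5, so S₂/S₁ = (C_{A,2}/C_{A,1})^0.5.
= (0.148/0.635)^0.5 = (0.2331)^0.5 = 0.483.
Selectivity toward D falls as C_A falls — high-concentration operation is favoured.

0.483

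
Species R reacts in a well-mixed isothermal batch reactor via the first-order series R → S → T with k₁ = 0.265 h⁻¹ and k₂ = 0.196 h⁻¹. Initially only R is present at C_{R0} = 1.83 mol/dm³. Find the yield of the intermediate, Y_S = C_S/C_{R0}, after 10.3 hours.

Solving the coupled first-order balances gives C_S(t) = [k₁/(k₂−k₁)]·C_{R0}·(e^(−k₁t) − e^(−k₂t)).
e^(−k₁t) = e^(−0.265×10.3) = e^(−2.730) = 0.06525; e^(−k₂t) = e^(−2.019) = 0.1328.
C_S = 0.265×1.83/(0.196−0.265) × (0.06525−0.1328) = (-7.028)×(-0.06756) = 0.4748 mol/dm³.
Y_S = C_S/C_{R0} = 0.4748/1.83 = 0.259.

0.259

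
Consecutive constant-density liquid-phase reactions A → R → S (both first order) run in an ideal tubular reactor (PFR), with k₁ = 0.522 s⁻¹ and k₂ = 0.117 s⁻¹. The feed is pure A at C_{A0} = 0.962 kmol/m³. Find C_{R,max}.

0.625 kmol/m³

Evaluating C_R at τ_opt = ln(k₂/k₁)/(k₂−k₁) gives C_{R,max}/C_{A0} = (k₁/k₂)^[k₂/(k₂−k₁)].
= (0.522/0.117)^(0.117/(0.117−0.522)) = (4.462)^(-0.2889) = 0.6492.
C_{R,max} = 0.6492×0.962 = 0.625 kmol/m³.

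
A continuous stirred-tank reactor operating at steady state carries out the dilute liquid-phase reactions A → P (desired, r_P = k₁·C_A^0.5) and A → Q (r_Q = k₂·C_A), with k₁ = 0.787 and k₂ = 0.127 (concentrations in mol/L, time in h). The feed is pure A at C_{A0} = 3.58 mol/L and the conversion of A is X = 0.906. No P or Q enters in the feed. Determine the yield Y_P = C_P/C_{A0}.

Exit C_A = C_{A0}(1−X) = 3.58×0.0940 = 0.3365 mol/L.
In a CSTR the entire volume is at exit conditions, so r_P = 0.787×0.3365^0.5 = 0.4565 and r_Q = 0.127×0.3365 = 0.04274.
Fraction of consumed A going to P: r_P/(r_P+r_Q) = 0.9144.
C_P = 0.9144·C_{A0}·X = 0.9144×3.58×0.906 = 2.97 mol/L; Y_P = C_P/C_{A0} = 0.828.

0.828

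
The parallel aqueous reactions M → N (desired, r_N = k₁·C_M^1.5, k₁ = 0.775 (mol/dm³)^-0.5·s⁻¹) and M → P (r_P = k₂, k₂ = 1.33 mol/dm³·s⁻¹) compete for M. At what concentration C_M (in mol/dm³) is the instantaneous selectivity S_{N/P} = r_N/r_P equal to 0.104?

0.317 mol/dm³

S_{N/P} = (k₁/k₂)·C_M^1.5 ⇒ C_M = (S·k₂/k₁)^(1/1.5).
= (0.104×1.33/0.775)^(0.6667) = (0.1785)^(0.6667) = 0.317 mol/dm³.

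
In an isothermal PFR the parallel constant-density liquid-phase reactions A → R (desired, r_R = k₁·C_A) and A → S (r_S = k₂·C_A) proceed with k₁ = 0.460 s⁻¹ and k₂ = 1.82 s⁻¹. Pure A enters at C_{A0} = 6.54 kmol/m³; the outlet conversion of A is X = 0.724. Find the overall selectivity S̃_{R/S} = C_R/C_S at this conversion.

C_A = C_{A0}(1−X) = 1.805 kmol/m³.
Both paths are first order in A, so the instantaneous fraction to R is constant: dC_R/d(−C_A) = k₁/(k₁+k₂) = 0.2018.
C_R = 0.2018·(C_{A0}−C_A) = 0.2018×4.735 = 0.955 kmol/m³.
C_S = (C_{A0}−C_A)−C_R = 3.780 kmol/m³; S̃_{R/S} = 0.9553/3.780 = 0.253.

0.253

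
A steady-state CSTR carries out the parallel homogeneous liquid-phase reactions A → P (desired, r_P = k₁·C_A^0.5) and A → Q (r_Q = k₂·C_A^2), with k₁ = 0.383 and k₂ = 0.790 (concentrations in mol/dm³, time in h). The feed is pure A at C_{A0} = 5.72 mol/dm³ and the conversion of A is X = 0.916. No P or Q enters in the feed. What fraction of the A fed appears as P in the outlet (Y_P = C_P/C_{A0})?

Exit C_A = C_{A0}(1−X) = 5.72×0.0840 = 0.4805 mol/dm³.
Rates in a CSTR are evaluated at the outlet concentration: r_P = 0.383×0.4805^0.5 = 0.2655, r_Q = 0.790×0.4805^2 = 0.1824.
Fraction of consumed A going to P: r_P/(r_P+r_Q) = 0.5928.
C_P = 0.5928·C_{A0}·X = 0.5928×5.72×0.916 = 3.11 mol/dm³; Y_P = C_P/C_{A0} = 0.543.

0.543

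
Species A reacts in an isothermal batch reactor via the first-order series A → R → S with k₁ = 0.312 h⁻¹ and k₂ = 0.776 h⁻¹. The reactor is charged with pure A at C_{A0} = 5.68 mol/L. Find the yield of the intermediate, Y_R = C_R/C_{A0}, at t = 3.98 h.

For first-order series with pure A initially, C_R(t) = k₁C_{A0}/(k₂−k₁)·(e^(−k₁t) − e^(−k₂t)).
e^(−k₁t) = e^(−0.312×3.98) = e^(−1.242) = 0.2889; e^(−k₂t) = e^(−3.088) = 0.04557.
C_R = 0.312×5.68/(0.776−0.312) × (0.2889−0.04557) = 3.819×0.2433 = 0.9293 mol/L.
Y_R = C_R/C_{A0} = 0.9293/5.68 = 0.164.

0.164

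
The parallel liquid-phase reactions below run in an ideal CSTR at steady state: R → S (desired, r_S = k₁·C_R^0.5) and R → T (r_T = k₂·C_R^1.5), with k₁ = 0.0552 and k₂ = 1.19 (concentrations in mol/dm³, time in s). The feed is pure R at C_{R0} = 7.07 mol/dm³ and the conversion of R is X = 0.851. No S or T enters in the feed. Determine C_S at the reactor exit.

Exit C_R = C_{R0}(1−X) = 7.07×0.149 = 1.053 mol/dm³.
In a CSTR the entire volume is at exit conditions, so r_S = 0.0552×1.053^0.5 = 0.05666 and r_T = 1.19×1.053^1.5 = 1.287.
Fraction of consumed R going to S: r_S/(r_S+r_T) = 0.04218.
C_S = 0.04218·C_{R0}·X = 0.04218×7.07×0.851 = 0.254 mol/dm³.

0.254 mol/dm³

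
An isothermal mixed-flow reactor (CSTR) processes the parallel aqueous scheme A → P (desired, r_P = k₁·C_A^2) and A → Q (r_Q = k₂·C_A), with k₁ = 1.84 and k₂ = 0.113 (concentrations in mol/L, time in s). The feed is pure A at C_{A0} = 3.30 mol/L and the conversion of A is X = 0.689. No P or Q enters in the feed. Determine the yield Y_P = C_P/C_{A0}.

0.650

Exit C_A = C_{A0}(1−X) = 3.30×0.311 = 1.026 mol/L.
Rates in a CSTR are evaluated at the outlet concentration: r_P = 1.84×1.026^2 = 1.938, r_Q = 0.113×1.026 = 0.1160.
Fraction of consumed A going to P: r_P/(r_P+r_Q) = 0.9435.
C_P = 0.9435·C_{A0}·X = 0.9435×3.30×0.689 = 2.15 mol/L; Y_P = C_P/C_{A0} = 0.650.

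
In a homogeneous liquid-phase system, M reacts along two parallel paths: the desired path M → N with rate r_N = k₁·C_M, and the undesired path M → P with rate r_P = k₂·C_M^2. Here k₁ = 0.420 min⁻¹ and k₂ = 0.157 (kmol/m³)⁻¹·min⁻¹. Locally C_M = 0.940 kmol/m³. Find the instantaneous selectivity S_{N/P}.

2.85

S_{N/P} = r_N/r_P = (k₁·C_M)/(k₂·C_M^2) = (k₁/k₂)·C_M⁻¹.
= (0.420×0.9400) / (0.157×0.9400^2) = 0.3948/0.1387 = 2.85.
The undesired path is higher order in M, so low C_M (CSTR or dilute feed) favours N.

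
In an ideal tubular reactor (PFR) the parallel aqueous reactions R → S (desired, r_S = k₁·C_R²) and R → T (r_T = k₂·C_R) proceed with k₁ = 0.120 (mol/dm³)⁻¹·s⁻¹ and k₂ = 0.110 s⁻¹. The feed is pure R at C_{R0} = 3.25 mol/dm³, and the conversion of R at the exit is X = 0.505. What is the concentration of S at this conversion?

1.18 mol/dm³

C_R = C_{R0}(1−X) = 1.609 mol/dm³.
Along a PFR/batch, dC_T/dC_R = −r_T/(r_S+r_T) = −k₂/(k₂+k₁·C_R).
Integrating from C_{R0} to C_R: C_T = (0.110/0.120)·ln[(0.110+0.120·3.25)/(0.110+0.120·1.61)] = 0.9167·ln(0.5000/0.3030) = 0.4590 mol/dm³.
Then C_S = (C_{R0}−C_R) − C_T = 1.641 − 0.4590 = 1.182 mol/dm³.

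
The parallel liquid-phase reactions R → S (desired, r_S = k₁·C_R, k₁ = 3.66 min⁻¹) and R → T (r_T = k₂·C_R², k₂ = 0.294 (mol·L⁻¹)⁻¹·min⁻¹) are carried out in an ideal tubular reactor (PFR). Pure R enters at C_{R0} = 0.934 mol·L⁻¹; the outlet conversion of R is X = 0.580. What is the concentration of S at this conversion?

C_R = C_{R0}(1−X) = 0.3923 mol·L⁻¹.
Along a PFR/batch, dC_S/dC_R = −r_S/(r_S+r_T) = −k₁/(k₁+k₂·C_R).
Integrating from C_{R0} to C_R: C_S = (3.66/0.294)·ln[(3.66+0.294·0.934)/(3.66+0.294·0.392)] = 12.45·ln(3.935/3.775) = 0.5144 mol·L⁻¹.

0.514 mol·L⁻¹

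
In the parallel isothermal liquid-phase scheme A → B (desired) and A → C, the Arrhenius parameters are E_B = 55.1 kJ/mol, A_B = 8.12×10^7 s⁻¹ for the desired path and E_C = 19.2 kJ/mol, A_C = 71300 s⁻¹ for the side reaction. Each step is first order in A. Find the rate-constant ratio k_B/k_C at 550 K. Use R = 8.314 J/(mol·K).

With equal orders, S_{B/C} = k_B/k_C = (A_B/A_C)·exp[(E_C−E_B)/(RT)].
(E_C−E_B)/(RT) = (19.2−55.1)×10³/(8.314×550) = -35900/4573 = -7.851.
k_B/k_C = (8.12×10^7/71300)·exp(-7.851) = 1139 × 3.894×10^-4 = 0.443.

0.443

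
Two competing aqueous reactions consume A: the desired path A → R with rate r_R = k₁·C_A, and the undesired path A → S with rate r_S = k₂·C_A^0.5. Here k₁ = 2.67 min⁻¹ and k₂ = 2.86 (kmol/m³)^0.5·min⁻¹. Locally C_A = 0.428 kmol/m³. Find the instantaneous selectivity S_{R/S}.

0.611

S_{R/S} = r_R/r_S = (k₁·C_A)/(k₂·C_A^0.5) = (k₁/k₂)·C_A^0.5.
= (2.67×0.4280) / (2.86×0.4280^0.5) = 1.143/1.871 = 0.611.
Since the desired path is higher order in A, keeping C_A high (PFR or concentrated feed) favours R.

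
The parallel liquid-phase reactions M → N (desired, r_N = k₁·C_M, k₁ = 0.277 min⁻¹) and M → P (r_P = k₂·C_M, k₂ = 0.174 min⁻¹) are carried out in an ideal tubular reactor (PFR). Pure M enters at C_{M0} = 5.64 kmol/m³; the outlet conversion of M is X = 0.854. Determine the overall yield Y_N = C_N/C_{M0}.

C_M = C_{M0}(1−X) = 0.8234 kmol/m³.
Both paths are first order in M, so the instantaneous fraction to N is constant: dC_N/d(−C_M) = k₁/(k₁+k₂) = 0.6142.
C_N = 0.6142·(C_{M0}−C_M) = 0.6142×4.817 = 2.96 kmol/m³.
Y_N = C_N/C_{M0} = 2.958/5.64 = 0.525.

0.525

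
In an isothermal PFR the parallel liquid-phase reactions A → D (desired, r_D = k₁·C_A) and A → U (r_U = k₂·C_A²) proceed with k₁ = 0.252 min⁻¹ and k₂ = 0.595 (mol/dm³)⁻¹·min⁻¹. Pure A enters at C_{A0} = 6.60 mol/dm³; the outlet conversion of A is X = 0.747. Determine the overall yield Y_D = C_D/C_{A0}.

C_A = C_{A0}(1−X) = 1.670 mol/dm³.
Along a PFR/batch, dC_D/dC_A = −r_D/(r_D+r_U) = −k₁/(k₁+k₂·C_A).
Integrating from C_{A0} to C_A: C_D = (0.252/0.595)·ln[(0.252+0.595·6.60)/(0.252+0.595·1.67)] = 0.4235·ln(4.179/1.246) = 0.5127 mol/dm³.
Y_D = C_D/C_{A0} = 0.5127/6.60 = 0.0777.

0.0777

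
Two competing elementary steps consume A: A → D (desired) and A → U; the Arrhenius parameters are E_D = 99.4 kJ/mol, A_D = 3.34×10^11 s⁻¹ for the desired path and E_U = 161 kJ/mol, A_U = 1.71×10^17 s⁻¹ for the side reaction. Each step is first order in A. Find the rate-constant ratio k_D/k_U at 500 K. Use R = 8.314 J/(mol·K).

5.32

Since both paths have the same order in A, the concentration cancels and S_{D/U} = k_D/k_U = (A_D/A_U)·exp[(E_U−E_D)/(RT)].
(E_U−E_D)/(RT) = (161−99.4)×10³/(8.314×500) = 61600/4157 = 14.82.
k_D/k_U = (3.34×10^11/1.71×10^17)·exp(14.82) = 1.953×10^-6 × 2.726×10^6 = 5.32.
Since E_D < E_U, lowering the temperature improves selectivity toward D.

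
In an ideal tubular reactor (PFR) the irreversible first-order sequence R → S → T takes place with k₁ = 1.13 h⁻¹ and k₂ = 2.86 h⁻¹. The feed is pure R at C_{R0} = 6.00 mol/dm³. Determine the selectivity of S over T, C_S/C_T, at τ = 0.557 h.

The intermediate concentration in a first-order A→B→C sequence is C_S = k₁C_{R0}(e^(−k₁τ) − e^(−k₂τ))/(k₂−k₁).
e^(−k₁τ) = e^(−1.13×0.557) = e^(−0.6294) = 0.5329; e^(−k₂τ) = e^(−1.593) = 0.2033.
C_S = 1.13×6.00/(2.86−1.13) × (0.5329−0.2033) = 3.919×0.3296 = 1.292 mol/dm³.
C_R = C_{R0}e^(−k₁τ) = 3.197 mol/dm³, so C_T = C_{R0}−C_R−C_S = 1.511 mol/dm³; C_S/C_T = 0.855.

0.855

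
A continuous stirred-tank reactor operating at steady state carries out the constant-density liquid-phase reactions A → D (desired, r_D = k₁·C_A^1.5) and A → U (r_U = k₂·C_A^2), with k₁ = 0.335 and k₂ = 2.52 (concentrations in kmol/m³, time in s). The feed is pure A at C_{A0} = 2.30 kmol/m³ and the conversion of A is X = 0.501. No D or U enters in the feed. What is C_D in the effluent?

Exit C_A = C_{A0}(1−X) = 2.30×0.499 = 1.148 kmol/m³.
Rates in a CSTR are evaluated at the outlet concentration: r_D = 0.335×1.148^1.5 = 0.4119, r_U = 2.52×1.148^2 = 3.319.
Fraction of consumed A going to D: r_D/(r_D+r_U) = 0.1104.
C_D = 0.1104·C_{A0}·X = 0.1104×2.30×0.501 = 0.127 kmol/m³.

0.127 kmol/m³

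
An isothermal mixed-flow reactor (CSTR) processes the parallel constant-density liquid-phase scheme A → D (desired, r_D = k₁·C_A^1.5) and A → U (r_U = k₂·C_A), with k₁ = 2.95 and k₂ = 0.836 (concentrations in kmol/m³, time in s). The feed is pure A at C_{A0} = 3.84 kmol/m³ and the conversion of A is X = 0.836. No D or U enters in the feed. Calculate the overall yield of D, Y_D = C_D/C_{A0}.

Exit C_A = C_{A0}(1−X) = 3.84×0.164 = 0.6298 kmol/m³.
Rates in a CSTR are evaluated at the outlet concentration: r_D = 2.95×0.6298^1.5 = 1.474, r_U = 0.836×0.6298 = 0.5265.
Fraction of consumed A going to D: r_D/(r_D+r_U) = 0.7369.
C_D = 0.7369·C_{A0}·X = 0.7369×3.84×0.836 = 2.37 kmol/m³; Y_D = C_D/C_{A0} = 0.616.

0.616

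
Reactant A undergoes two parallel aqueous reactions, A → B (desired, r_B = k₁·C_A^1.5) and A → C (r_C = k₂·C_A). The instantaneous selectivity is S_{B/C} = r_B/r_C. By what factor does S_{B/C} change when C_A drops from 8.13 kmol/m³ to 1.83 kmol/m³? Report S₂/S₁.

S_{B/C} = (k₁/k₂)·C_A^0.5, so S₂/S₁ = (C_{A,2}/C_{A,1})^0.5.
= (1.83/8.13)^0.5 = (0.2251)^0.5 = 0.474.

0.474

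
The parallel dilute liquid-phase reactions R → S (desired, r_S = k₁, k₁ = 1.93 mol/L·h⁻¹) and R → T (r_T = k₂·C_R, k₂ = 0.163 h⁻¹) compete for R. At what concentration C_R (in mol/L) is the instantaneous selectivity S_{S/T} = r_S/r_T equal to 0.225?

S_{S/T} = (k₁/k₂)·C_R⁻¹ ⇒ C_R = (S·k₂/k₁)^(-1).
= (0.225×0.163/1.93)^(-1) = (0.01900)^(-1) = 52.6 mol/L.

52.6 mol/L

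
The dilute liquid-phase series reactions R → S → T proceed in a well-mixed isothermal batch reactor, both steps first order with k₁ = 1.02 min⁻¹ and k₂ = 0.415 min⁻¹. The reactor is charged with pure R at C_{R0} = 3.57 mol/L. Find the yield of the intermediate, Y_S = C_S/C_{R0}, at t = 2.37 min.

0.480

Solving the coupled first-order balances gives C_S(t) = [k₁/(k₂−k₁)]·C_{R0}·(e^(−k₁t) − e^(−k₂t)).
e^(−k₁t) = e^(−1.02×2.37) = e^(−2.417) = 0.08915; e^(−k₂t) = e^(−0.9836) = 0.3740.
C_S = 1.02×3.57/(0.415−1.02) × (0.08915−0.3740) = (-6.019)×(-0.2848) = 1.714 mol/L.
Y_S = C_S/C_{R0} = 1.714/3.57 = 0.480.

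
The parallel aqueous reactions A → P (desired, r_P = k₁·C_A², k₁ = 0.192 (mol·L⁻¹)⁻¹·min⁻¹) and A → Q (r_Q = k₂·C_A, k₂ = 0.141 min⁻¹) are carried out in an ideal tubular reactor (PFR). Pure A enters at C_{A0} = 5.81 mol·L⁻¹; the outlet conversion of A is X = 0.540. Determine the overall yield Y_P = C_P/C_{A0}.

C_A = C_{A0}(1−X) = 2.673 mol·L⁻¹.
Along a PFR/batch, dC_Q/dC_A = −r_Q/(r_P+r_Q) = −k₂/(k₂+k₁·C_A).
Integrating from C_{A0} to C_A: C_Q = (0.141/0.192)·ln[(0.141+0.192·5.81)/(0.141+0.192·2.67)] = 0.7344·ln(1.257/0.6541) = 0.4794 mol·L⁻¹.
Then C_P = (C_{A0}−C_A) − C_Q = 3.137 − 0.4794 = 2.658 mol·L⁻¹.
Y_P = C_P/C_{A0} = 2.658/5.81 = 0.457.

0.457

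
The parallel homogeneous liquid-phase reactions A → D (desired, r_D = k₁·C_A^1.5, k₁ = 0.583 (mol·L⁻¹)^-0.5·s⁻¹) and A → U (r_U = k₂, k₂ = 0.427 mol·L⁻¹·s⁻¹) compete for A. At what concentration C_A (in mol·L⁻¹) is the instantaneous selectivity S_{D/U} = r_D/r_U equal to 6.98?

2.97 mol·L⁻¹

S_{D/U} = (k₁/k₂)·C_A^1.5 ⇒ C_A = (S·k₂/k₁)^(1/1.5).
= (6.98×0.427/0.583)^(0.6667) = (5.112)^(0.6667) = 2.97 mol·L⁻¹.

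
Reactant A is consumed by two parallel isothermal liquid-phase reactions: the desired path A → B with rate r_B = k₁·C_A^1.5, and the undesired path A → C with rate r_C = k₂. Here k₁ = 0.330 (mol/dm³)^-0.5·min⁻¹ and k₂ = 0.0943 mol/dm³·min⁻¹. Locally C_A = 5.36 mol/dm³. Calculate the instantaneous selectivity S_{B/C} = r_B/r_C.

S_{B/C} = r_B/r_C = (k₁·C_A^1.5)/(k₂) = (k₁/k₂)·C_A^1.5.
= (0.330×5.360^1.5) / (0.0943) = 4.095/0.09430 = 43.4.
Since the desired path is higher order in A, keeping C_A high (PFR or concentrated feed) favours B.

43.4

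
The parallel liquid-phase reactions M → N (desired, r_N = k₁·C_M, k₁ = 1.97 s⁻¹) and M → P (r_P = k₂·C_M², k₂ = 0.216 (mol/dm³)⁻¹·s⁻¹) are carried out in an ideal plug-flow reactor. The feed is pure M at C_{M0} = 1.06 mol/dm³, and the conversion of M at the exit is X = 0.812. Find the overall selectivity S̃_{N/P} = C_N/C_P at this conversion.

C_M = C_{M0}(1−X) = 0.1993 mol/dm³.
Along a PFR/batch, dC_N/dC_M = −r_N/(r_N+r_P) = −k₁/(k₁+k₂·C_M).
Integrating from C_{M0} to C_M: C_N = (1.97/0.216)·ln[(1.97+0.216·1.06)/(1.97+0.216·0.199)] = 9.120·ln(2.199/2.013) = 0.8057 mol/dm³.
C_P = (C_{M0}−C_M)−C_N = 0.05506 mol/dm³; S̃_{N/P} = 0.8057/0.05506 = 14.6.

14.6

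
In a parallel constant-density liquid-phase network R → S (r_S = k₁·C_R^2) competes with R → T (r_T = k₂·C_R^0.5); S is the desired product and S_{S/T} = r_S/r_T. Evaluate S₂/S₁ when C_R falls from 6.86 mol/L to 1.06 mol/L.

0.0607

S_{S/T} = (k₁/k₂)·C_R^1.5, so S₂/S₁ = (C_{R,2}/C_{R,1})^1.5.
= (1.06/6.86)^1.5 = (0.1545)^1.5 = 0.0607.
Selectivity toward S falls as C_R falls — high-concentration operation is favoured.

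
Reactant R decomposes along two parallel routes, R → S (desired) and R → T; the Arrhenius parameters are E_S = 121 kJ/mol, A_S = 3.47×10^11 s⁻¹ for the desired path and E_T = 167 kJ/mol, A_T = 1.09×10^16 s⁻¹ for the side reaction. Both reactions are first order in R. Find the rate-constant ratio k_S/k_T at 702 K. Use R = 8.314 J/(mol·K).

k_S/k_T = (A_S/A_T)·exp[−(E_S−E_T)/(RT)] = (A_S/A_T)·exp[(E_T−E_S)/(RT)].
(E_T−E_S)/(RT) = (167−121)×10³/(8.314×702) = 46000/5836 = 7.882.
k_S/k_T = (3.47×10^11/1.09×10^16)·exp(7.882) = 3.183×10^-5 × 2648 = 0.0843.

0.0843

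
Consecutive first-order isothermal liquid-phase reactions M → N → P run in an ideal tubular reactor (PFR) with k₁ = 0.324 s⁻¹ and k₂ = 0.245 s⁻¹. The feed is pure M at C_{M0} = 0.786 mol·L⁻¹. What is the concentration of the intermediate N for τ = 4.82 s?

0.313 mol·L⁻¹

For first-order series with pure M initially, C_N(τ) = k₁C_{M0}/(k₂−k₁)·(e^(−k₁τ) − e^(−k₂τ)).
e^(−k₁τ) = e^(−0.324×4.82) = e^(−1.562) = 0.2098; e^(−k₂τ) = e^(−1.181) = 0.3070.
C_N = 0.324×0.786/(0.245−0.324) × (0.2098−0.3070) = (-3.224)×(-0.09722) = 0.3134 mol·L⁻¹.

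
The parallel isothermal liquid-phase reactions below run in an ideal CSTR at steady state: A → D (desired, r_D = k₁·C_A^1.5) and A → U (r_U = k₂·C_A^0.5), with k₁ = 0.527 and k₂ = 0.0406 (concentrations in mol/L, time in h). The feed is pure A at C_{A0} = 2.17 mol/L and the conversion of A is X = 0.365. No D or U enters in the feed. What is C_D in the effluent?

0.750 mol/L

Exit C_A = C_{A0}(1−X) = 2.17×0.635 = 1.378 mol/L.
Rates in a CSTR are evaluated at the outlet concentration: r_D = 0.527×1.378^1.5 = 0.8524, r_U = 0.0406×1.378^0.5 = 0.04766.
Fraction of consumed A going to D: r_D/(r_D+r_U) = 0.9471.
C_D = 0.9471·C_{A0}·X = 0.9471×2.17×0.365 = 0.750 mol/L.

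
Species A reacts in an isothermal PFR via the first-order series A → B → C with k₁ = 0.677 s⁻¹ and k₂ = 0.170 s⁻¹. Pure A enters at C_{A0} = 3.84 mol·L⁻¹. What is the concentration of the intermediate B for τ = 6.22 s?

For first-order series with pure A initially, C_B(τ) = k₁C_{A0}/(k₂−k₁)·(e^(−k₁τ) − e^(−k₂τ)).
e^(−k₁τ) = e^(−0.677×6.22) = e^(−4.211) = 0.01483; e^(−k₂τ) = e^(−1.057) = 0.3474.
C_B = 0.677×3.84/(0.170−0.677) × (0.01483−0.3474) = (-5.128)×(-0.3325) = 1.705 mol·L⁻¹.

1.71 mol·L⁻¹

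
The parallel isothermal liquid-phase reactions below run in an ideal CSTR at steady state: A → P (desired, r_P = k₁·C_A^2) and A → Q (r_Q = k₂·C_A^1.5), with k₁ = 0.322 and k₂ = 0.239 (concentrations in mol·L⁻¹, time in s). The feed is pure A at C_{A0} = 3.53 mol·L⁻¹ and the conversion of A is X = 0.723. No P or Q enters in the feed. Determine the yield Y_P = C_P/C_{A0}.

0.413

Exit C_A = C_{A0}(1−X) = 3.53×0.277 = 0.9778 mol·L⁻¹.
In a CSTR the entire volume is at exit conditions, so r_P = 0.322×0.9778^2 = 0.3079 and r_Q = 0.239×0.9778^1.5 = 0.2311.
Fraction of consumed A going to P: r_P/(r_P+r_Q) = 0.5712.
C_P = 0.5712·C_{A0}·X = 0.5712×3.53×0.723 = 1.46 mol·L⁻¹; Y_P = C_P/C_{A0} = 0.413.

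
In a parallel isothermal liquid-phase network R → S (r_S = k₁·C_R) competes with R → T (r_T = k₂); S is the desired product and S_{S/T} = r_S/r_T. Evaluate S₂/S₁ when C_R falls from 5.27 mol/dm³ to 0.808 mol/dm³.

0.153

S_{S/T} = (k₁/k₂)·C_R, so S₂/S₁ = (C_{R,2}/C_{R,1}).
= 0.808/5.27 = 0.153.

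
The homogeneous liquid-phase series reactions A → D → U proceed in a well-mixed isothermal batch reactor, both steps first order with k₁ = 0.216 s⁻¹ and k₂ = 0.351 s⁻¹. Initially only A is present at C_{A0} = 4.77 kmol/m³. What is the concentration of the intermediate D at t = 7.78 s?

For first-order series with pure A initially, C_D(t) = k₁C_{A0}/(k₂−k₁)·(e^(−k₁t) − e^(−k₂t)).
e^(−k₁t) = e^(−0.216×7.78) = e^(−1.680) = 0.1863; e^(−k₂t) = e^(−2.731) = 0.06517.
C_D = 0.216×4.77/(0.351−0.216) × (0.1863−0.06517) = 7.632×0.1211 = 0.9244 kmol/m³.

0.924 kmol/m³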